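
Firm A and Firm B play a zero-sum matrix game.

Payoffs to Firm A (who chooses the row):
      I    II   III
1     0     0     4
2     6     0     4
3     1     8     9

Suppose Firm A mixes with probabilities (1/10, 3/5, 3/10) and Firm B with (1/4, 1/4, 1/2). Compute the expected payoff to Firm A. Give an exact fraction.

Against (1/4, 1/4, 1/2), each row's expected payoff is 1: 2; 2: 7/2; 3: 27/4.
Taking the (1/10, 3/5, 3/10)-weighted average: (1/10)·(2) + (3/5)·(7/2) + (3/10)·(27/4) = 173/40.

173/40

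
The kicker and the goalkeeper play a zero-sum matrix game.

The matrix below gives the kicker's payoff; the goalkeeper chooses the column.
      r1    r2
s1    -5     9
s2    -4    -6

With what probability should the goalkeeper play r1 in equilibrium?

15/16

Row minima are -5 and -6, so the kicker's maximin is -5; column maxima are -4 and 9, so the goalkeeper's minimax is -4. These differ, so the equilibrium is in mixed strategies.
Let the goalkeeper play r1 with probability q. The kicker is indifferent when −5q + 9(1−q) = −4q − 6(1−q), giving q = 15/16.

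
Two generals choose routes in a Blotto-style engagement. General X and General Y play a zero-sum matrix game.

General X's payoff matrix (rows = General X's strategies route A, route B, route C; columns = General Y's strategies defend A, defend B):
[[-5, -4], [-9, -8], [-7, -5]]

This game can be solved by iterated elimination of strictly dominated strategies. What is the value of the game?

Row route C is strictly dominated by row route A (-5>-7, -4>-5); eliminate route C.
Column defend B is strictly dominated by defend A for General Y (-5<-4, -9<-8); eliminate defend B.
Row route B is strictly dominated by row route A (-5>-9); eliminate route B.
Only (route A, defend A) remains, with payoff -5.

-5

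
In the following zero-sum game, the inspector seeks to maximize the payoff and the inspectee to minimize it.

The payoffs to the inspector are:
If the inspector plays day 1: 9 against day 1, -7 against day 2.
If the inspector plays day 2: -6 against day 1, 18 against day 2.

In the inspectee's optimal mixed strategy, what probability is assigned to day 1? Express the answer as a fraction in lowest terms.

5/8

Row minima are -7 and -6, so the inspector's maximin is -6; column maxima are 9 and 18, so the inspectee's minimax is 9. These differ, so the equilibrium is in mixed strategies.
Let the inspectee play day 1 with probability q. The inspector is indifferent when 9q − 7(1−q) = −6q + 18(1−q), giving q = 5/8.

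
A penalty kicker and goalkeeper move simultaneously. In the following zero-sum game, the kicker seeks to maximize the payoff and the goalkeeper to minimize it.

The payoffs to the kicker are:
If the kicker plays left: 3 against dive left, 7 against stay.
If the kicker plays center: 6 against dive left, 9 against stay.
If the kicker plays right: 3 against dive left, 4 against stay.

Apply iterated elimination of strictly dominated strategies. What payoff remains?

Column stay is strictly dominated by dive left for the goalkeeper (3<7, 6<9, 3<4); eliminate stay.
Row right is strictly dominated by row center (6>3); eliminate right.
Row left is strictly dominated by row center (6>3); eliminate left.
Only (center, dive left) remains, with payoff 6.

6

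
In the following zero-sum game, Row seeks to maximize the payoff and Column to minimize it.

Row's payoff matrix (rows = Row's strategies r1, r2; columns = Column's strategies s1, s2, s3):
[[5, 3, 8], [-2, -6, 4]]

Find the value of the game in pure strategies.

Row minima: 3, -6 → Row's maximin is 3.
Column maxima: 5, 3, 8 → Column's minimax is 3.
They coincide at (r1, s2), so the value is 3.

3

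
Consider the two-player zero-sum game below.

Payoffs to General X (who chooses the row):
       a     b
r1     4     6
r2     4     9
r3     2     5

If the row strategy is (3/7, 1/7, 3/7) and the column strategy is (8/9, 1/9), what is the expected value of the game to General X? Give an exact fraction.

218/63

Against (8/9, 1/9), each row's expected payoff is r1: 38/9; r2: 41/9; r3: 7/3.
Taking the (3/7, 1/7, 3/7)-weighted average: (3/7)·(38/9) + (1/7)·(41/9) + (3/7)·(7/3) = 218/63.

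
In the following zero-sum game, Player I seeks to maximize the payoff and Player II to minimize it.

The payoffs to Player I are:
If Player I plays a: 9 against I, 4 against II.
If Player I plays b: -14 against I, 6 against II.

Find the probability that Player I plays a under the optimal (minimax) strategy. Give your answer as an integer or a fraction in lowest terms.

4/5

Row minima are 4 and -14, so Player I's maximin is 4; column maxima are 9 and 6, so Player II's minimax is 6. These differ, so the equilibrium is in mixed strategies.
Let Player I play a with probability p. Player II is indifferent when 9p − 14(1−p) = 4p + 6(1−p), giving p = 4/5.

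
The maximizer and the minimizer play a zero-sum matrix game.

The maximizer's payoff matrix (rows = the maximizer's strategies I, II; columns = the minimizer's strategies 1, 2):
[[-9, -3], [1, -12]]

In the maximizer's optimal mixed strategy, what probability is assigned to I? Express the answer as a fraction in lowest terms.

Row minima are -9 and -12, so the maximizer's maximin is -9; column maxima are 1 and -3, so the minimizer's minimax is -3. These differ, so the equilibrium is in mixed strategies.
Let the maximizer play I with probability p. The minimizer is indifferent when −9p + (1−p) = −3p − 12(1−p), giving p = 13/19.

13/19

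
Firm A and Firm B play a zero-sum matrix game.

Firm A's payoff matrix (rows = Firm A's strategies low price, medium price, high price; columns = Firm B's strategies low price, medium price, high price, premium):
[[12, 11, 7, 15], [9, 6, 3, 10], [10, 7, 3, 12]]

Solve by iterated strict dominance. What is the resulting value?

Row medium price is strictly dominated by row low price (12>9, 11>6, 7>3, 15>10); eliminate medium price.
Row high price is strictly dominated by row low price (12>10, 11>7, 7>3, 15>12); eliminate high price.
Column medium price is strictly dominated by high price for Firm B (7<11); eliminate medium price.
Column premium is strictly dominated by low price for Firm B (12<15); eliminate premium.
Column low price is strictly dominated by high price for Firm B (7<12); eliminate low price.
Only (low price, high price) remains, with payoff 7.

7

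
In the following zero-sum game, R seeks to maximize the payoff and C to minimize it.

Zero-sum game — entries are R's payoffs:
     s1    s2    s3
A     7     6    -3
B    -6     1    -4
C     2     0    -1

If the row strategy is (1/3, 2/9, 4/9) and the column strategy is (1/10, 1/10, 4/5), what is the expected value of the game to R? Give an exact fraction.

Against (1/10, 1/10, 4/5), each row's expected payoff is A: -11/10; B: -37/10; C: -3/5.
Taking the (1/3, 2/9, 4/9)-weighted average: (1/3)·(-11/10) + (2/9)·(-37/10) + (4/9)·(-3/5) = -131/90.

-131/90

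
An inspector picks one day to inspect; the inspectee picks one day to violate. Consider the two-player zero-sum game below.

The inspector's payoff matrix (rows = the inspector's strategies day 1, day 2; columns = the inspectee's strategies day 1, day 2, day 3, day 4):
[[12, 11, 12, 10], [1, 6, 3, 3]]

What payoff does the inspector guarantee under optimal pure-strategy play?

Row minima: 10, 1 → the inspector's maximin is 10.
Column maxima: 12, 11, 12, 10 → the inspectee's minimax is 10.
They coincide at (day 1, day 4), so the value is 10.

10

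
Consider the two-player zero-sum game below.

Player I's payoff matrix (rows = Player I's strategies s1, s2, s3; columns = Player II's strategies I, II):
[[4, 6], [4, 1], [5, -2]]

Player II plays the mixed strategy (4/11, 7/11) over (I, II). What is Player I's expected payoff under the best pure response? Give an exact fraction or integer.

58/11

s1: (4)·(4/11) + (6)·(7/11) = 58/11.
s2: (4)·(4/11) + (1)·(7/11) = 23/11.
s3: (5)·(4/11) + (-2)·(7/11) = 6/11.
The best pure response is s1 with expected payoff 58/11.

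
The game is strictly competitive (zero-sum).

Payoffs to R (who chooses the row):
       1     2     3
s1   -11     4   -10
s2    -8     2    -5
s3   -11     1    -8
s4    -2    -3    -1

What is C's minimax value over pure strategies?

-2

The worst case (largest entry) in each column is 1: -2, 2: 4, 3: -1.
The best (smallest) of these is -2.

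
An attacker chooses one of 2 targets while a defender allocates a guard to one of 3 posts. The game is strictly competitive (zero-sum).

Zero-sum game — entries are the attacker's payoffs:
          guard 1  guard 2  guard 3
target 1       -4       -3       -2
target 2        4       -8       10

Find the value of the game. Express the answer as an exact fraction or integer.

-44/13

Column guard 3 is strictly dominated by guard 1 for the defender (it gives the attacker more in every row).
The remaining 2×2 game on (target 1, target 2) × (guard 1, guard 2) has no saddle point. Let the attacker play target 1 with probability p; indifference gives −4p + 4(1−p) = −3p − 8(1−p), so p = 12/13.
Similarly the defender's optimal q on guard 1 is 5/13, and the value is -4·(5/13) + (-3)·(8/13) = -44/13.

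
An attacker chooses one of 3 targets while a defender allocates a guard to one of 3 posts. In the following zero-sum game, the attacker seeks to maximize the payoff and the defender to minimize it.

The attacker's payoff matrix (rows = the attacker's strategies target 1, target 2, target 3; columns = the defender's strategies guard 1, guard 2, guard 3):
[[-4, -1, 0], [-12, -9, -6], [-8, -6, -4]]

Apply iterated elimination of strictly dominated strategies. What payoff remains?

Row target 2 is strictly dominated by row target 1 (-4>-12, -1>-9, 0>-6); eliminate target 2.
Row target 3 is strictly dominated by row target 1 (-4>-8, -1>-6, 0>-4); eliminate target 3.
Column guard 2 is strictly dominated by guard 1 for the defender (-4<-1); eliminate guard 2.
Column guard 3 is strictly dominated by guard 1 for the defender (-4<0); eliminate guard 3.
Only (target 1, guard 1) remains, with payoff -4.

-4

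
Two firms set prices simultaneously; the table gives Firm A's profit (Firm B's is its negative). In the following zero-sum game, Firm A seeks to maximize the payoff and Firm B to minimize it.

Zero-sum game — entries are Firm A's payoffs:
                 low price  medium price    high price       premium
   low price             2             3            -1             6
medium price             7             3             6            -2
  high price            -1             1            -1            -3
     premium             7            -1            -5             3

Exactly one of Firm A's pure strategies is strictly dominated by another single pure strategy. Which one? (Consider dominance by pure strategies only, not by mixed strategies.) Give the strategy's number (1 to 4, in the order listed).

Compare high price with medium price: 7 > -1, 3 > 1, 6 > -1, -2 > -3.
So medium price strictly dominates high price for Firm A; high price is strictly dominated.

3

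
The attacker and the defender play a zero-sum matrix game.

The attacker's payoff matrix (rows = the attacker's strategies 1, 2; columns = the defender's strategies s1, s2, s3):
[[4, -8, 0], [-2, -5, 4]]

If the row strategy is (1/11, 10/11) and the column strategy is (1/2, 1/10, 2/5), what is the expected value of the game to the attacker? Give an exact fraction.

Against (1/2, 1/10, 2/5), each row's expected payoff is 1: 6/5; 2: 1/10.
Taking the (1/11, 10/11)-weighted average: (1/11)·(6/5) + (10/11)·(1/10) = 1/5.

1/5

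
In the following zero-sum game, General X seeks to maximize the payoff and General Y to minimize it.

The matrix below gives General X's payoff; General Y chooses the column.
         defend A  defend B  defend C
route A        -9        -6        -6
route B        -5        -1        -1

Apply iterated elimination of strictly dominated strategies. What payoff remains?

Row route A is strictly dominated by row route B (-5>-9, -1>-6, -1>-6); eliminate route A.
Column defend B is strictly dominated by defend A for General Y (-5<-1); eliminate defend B.
Column defend C is strictly dominated by defend A for General Y (-5<-1); eliminate defend C.
Only (route B, defend A) remains, with payoff -5.

-5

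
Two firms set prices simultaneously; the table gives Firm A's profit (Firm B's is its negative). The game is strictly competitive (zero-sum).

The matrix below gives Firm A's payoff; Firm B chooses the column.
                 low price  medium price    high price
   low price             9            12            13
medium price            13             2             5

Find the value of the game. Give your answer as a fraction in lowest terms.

69/7

Column high price is strictly dominated by medium price for Firm B (it gives Firm A more in every row).
The remaining 2×2 game on (low price, medium price) × (low price, medium price) has no saddle point. Let Firm A play low price with probability p; indifference gives 9p + 13(1−p) = 12p + 2(1−p), so p = 11/14.
Similarly Firm B's optimal q on low price is 5/7, and the value is 9·(5/7) + (12)·(2/7) = 69/7.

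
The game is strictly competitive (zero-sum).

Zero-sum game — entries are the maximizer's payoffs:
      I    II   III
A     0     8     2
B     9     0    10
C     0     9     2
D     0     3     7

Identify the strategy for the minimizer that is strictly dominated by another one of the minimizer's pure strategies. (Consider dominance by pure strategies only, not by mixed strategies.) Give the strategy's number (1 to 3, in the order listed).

3

The minimizer prefers columns that give the maximizer less. Compare III with I: 0 < 2, 9 < 10, 0 < 2, 0 < 7.
So I strictly dominates III for the minimizer; III is strictly dominated.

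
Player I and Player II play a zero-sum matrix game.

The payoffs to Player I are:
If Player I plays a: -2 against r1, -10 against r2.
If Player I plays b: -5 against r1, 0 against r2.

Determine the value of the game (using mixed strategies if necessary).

Row minima are -10 and -5, so Player I's maximin is -5; column maxima are -2 and 0, so Player II's minimax is -2. These differ, so the equilibrium is in mixed strategies.
Let Player I play a with probability p. Player II is indifferent when −2p − 5(1−p) = −10p, giving p = 5/13.
Let Player II play r1 with probability q. Player I is indifferent when −2q − 10(1−q) = −5q, giving q = 10/13.
The value is -2·(10/13) + (-10)·(3/13) = -50/13.

-50/13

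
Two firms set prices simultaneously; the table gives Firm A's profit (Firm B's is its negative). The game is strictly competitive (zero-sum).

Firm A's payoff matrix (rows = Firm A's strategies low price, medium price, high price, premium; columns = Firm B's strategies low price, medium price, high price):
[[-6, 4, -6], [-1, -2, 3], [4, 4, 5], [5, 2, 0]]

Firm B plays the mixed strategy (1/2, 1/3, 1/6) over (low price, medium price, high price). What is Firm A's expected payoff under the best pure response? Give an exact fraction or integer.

25/6

low price: (-6)·(1/2) + (4)·(1/3) + (-6)·(1/6) = -8/3.
medium price: (-1)·(1/2) + (-2)·(1/3) + (3)·(1/6) = -2/3.
high price: (4)·(1/2) + (4)·(1/3) + (5)·(1/6) = 25/6.
premium: (5)·(1/2) + (2)·(1/3) + (0)·(1/6) = 19/6.
The best pure response is high price with expected payoff 25/6.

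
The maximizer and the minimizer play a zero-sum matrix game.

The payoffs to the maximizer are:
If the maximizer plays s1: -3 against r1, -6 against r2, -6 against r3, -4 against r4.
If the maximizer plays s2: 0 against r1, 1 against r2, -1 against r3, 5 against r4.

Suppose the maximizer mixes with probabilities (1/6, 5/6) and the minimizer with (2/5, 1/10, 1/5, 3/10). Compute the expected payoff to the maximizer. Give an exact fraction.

Against (2/5, 1/10, 1/5, 3/10), each row's expected payoff is s1: -21/5; s2: 7/5.
Taking the (1/6, 5/6)-weighted average: (1/6)·(-21/5) + (5/6)·(7/5) = 7/15.

7/15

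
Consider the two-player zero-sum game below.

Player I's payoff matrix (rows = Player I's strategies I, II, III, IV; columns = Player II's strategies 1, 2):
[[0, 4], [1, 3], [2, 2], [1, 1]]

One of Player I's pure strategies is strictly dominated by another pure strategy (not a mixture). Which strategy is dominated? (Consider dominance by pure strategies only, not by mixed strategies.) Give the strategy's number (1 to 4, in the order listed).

Compare IV with III: 2 > 1, 2 > 1.
So III strictly dominates IV for Player I; IV is strictly dominated.

4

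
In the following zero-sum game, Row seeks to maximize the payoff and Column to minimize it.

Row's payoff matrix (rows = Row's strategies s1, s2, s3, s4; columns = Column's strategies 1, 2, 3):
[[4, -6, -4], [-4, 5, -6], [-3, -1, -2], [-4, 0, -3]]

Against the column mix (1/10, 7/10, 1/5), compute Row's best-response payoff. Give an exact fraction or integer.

19/10

s1: (4)·(1/10) + (-6)·(7/10) + (-4)·(1/5) = -23/5.
s2: (-4)·(1/10) + (5)·(7/10) + (-6)·(1/5) = 19/10.
s3: (-3)·(1/10) + (-1)·(7/10) + (-2)·(1/5) = -7/5.
s4: (-4)·(1/10) + (0)·(7/10) + (-3)·(1/5) = -1.
The best pure response is s2 with expected payoff 19/10.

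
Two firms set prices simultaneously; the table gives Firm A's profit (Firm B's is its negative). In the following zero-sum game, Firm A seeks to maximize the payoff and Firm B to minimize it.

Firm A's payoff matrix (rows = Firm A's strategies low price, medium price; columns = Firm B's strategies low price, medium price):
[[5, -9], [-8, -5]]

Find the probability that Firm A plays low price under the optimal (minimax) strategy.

3/17

Row minima are -9 and -8, so Firm A's maximin is -8; column maxima are 5 and -5, so Firm B's minimax is -5. These differ, so the equilibrium is in mixed strategies.
Let Firm A play low price with probability p. Firm B is indifferent when 5p − 8(1−p) = −9p − 5(1−p), giving p = 3/17.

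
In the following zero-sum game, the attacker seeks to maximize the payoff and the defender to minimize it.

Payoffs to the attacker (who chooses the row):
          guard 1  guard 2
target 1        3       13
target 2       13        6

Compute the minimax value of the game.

Row minima are 3 and 6, so the attacker's maximin is 6; column maxima are 13 and 13, so the defender's minimax is 13. These differ, so the equilibrium is in mixed strategies.
Let the attacker play target 1 with probability p. The defender is indifferent when 3p + 13(1−p) = 13p + 6(1−p), giving p = 7/17.
Let the defender play guard 1 with probability q. The attacker is indifferent when 3q + 13(1−q) = 13q + 6(1−q), giving q = 7/17.
The value is 3·(7/17) + (13)·(10/17) = 151/17.

151/17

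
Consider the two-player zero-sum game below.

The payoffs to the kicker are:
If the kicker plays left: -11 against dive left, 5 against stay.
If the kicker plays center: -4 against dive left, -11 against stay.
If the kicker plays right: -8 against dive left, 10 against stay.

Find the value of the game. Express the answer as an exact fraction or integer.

Row left is strictly dominated by row right, so the kicker never plays it.
The remaining 2×2 game on (center, right) × (dive left, stay) has no saddle point. Let the kicker play center with probability p; indifference gives −4p − 8(1−p) = −11p + 10(1−p), so p = 18/25.
Similarly the goalkeeper's optimal q on dive left is 21/25, and the value is -4·(21/25) + (-11)·(4/25) = -128/25.

-128/25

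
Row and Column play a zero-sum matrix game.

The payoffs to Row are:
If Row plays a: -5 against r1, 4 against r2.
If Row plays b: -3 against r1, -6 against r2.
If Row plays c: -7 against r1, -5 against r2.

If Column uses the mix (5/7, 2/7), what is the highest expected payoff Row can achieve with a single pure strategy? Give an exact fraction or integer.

a: (-5)·(5/7) + (4)·(2/7) = -17/7.
b: (-3)·(5/7) + (-6)·(2/7) = -27/7.
c: (-7)·(5/7) + (-5)·(2/7) = -45/7.
The best pure response is a with expected payoff -17/7.

-17/7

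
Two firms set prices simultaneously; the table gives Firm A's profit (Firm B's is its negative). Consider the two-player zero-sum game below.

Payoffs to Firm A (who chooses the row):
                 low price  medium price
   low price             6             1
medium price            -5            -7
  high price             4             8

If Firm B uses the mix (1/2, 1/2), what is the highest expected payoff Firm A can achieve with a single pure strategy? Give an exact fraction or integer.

6

low price: (6)·(1/2) + (1)·(1/2) = 7/2.
medium price: (-5)·(1/2) + (-7)·(1/2) = -6.
high price: (4)·(1/2) + (8)·(1/2) = 6.
The best pure response is high price with expected payoff 6.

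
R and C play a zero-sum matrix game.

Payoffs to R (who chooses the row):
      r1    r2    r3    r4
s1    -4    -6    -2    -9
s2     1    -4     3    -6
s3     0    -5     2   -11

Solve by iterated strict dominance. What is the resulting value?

Column r3 is strictly dominated by r1 for C (-4<-2, 1<3, 0<2); eliminate r3.
Column r2 is strictly dominated by r4 for C (-9<-6, -6<-4, -11<-5); eliminate r2.
Column r1 is strictly dominated by r4 for C (-9<-4, -6<1, -11<0); eliminate r1.
Row s1 is strictly dominated by row s2 (-6>-9); eliminate s1.
Row s3 is strictly dominated by row s2 (-6>-11); eliminate s3.
Only (s2, r4) remains, with payoff -6.

-6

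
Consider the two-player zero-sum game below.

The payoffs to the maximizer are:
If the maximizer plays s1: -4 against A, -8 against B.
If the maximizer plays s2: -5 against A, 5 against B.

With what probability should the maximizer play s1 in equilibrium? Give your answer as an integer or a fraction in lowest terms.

5/7

Row minima are -8 and -5, so the maximizer's maximin is -5; column maxima are -4 and 5, so the minimizer's minimax is -4. These differ, so the equilibrium is in mixed strategies.
Let the maximizer play s1 with probability p. The minimizer is indifferent when −4p − 5(1−p) = −8p + 5(1−p), giving p = 5/7.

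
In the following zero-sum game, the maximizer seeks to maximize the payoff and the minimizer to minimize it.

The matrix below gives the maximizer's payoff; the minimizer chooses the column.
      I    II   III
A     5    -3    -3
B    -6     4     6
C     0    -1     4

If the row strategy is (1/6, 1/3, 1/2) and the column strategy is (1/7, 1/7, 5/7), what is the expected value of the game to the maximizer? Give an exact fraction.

Against (1/7, 1/7, 5/7), each row's expected payoff is A: -13/7; B: 4; C: 19/7.
Taking the (1/6, 1/3, 1/2)-weighted average: (1/6)·(-13/7) + (1/3)·(4) + (1/2)·(19/7) = 50/21.

50/21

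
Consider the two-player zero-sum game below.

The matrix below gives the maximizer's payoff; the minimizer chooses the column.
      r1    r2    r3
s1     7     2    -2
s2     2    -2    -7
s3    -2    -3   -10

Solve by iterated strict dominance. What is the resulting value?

Column r1 is strictly dominated by r2 for the minimizer (2<7, -2<2, -3<-2); eliminate r1.
Row s3 is strictly dominated by row s1 (2>-3, -2>-10); eliminate s3.
Column r2 is strictly dominated by r3 for the minimizer (-2<2, -7<-2); eliminate r2.
Row s2 is strictly dominated by row s1 (-2>-7); eliminate s2.
Only (s1, r3) remains, with payoff -2.

-2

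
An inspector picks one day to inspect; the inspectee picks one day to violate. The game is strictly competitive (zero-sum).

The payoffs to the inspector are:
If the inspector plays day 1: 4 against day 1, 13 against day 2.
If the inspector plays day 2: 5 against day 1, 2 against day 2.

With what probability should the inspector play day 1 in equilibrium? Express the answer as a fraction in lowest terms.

1/4

Row minima are 4 and 2, so the inspector's maximin is 4; column maxima are 5 and 13, so the inspectee's minimax is 5. These differ, so the equilibrium is in mixed strategies.
Let the inspector play day 1 with probability p. The inspectee is indifferent when 4p + 5(1−p) = 13p + 2(1−p), giving p = 1/4.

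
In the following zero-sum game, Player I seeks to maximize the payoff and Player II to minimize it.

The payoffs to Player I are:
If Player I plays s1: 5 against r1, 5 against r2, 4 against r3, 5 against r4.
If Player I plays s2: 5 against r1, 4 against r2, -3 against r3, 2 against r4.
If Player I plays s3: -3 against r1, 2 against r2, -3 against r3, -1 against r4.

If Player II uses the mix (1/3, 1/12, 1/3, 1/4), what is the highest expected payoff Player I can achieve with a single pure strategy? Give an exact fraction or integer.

s1: (5)·(1/3) + (5)·(1/12) + (4)·(1/3) + (5)·(1/4) = 14/3.
s2: (5)·(1/3) + (4)·(1/12) + (-3)·(1/3) + (2)·(1/4) = 3/2.
s3: (-3)·(1/3) + (2)·(1/12) + (-3)·(1/3) + (-1)·(1/4) = -25/12.
The best pure response is s1 with expected payoff 14/3.

14/3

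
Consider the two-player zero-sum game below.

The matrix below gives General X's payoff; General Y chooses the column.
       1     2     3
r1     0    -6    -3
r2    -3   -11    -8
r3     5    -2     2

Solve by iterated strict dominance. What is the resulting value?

Column 3 is strictly dominated by 2 for General Y (-6<-3, -11<-8, -2<2); eliminate 3.
Row r2 is strictly dominated by row r1 (0>-3, -6>-11); eliminate r2.
Column 1 is strictly dominated by 2 for General Y (-6<0, -2<5); eliminate 1.
Row r1 is strictly dominated by row r3 (-2>-6); eliminate r1.
Only (r3, 2) remains, with payoff -2.

-2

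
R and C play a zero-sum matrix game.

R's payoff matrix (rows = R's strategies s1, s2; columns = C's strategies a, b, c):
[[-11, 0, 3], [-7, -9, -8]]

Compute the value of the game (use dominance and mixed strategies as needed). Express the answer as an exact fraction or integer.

-99/13

Column c is strictly dominated by b for C (it gives R more in every row).
The remaining 2×2 game on (s1, s2) × (a, b) has no saddle point. Let R play s1 with probability p; indifference gives −11p − 7(1−p) = −9(1−p), so p = 2/13.
Similarly C's optimal q on a is 9/13, and the value is -11·(9/13) + (0)·(4/13) = -99/13.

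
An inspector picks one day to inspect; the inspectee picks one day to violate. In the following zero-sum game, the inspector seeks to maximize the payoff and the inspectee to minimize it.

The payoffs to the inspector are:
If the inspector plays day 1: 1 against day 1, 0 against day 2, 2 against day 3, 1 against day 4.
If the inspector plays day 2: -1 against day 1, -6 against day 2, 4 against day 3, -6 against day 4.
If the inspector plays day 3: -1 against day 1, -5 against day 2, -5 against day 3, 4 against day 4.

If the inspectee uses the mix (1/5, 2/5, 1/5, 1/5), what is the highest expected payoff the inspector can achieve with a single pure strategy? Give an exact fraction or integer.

day 1: (1)·(1/5) + (0)·(2/5) + (2)·(1/5) + (1)·(1/5) = 4/5.
day 2: (-1)·(1/5) + (-6)·(2/5) + (4)·(1/5) + (-6)·(1/5) = -3.
day 3: (-1)·(1/5) + (-5)·(2/5) + (-5)·(1/5) + (4)·(1/5) = -12/5.
The best pure response is day 1 with expected payoff 4/5.

4/5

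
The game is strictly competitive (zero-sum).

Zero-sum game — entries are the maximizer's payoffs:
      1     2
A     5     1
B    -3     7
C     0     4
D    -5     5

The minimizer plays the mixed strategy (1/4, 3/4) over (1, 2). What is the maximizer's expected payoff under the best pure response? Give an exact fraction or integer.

A: (5)·(1/4) + (1)·(3/4) = 2.
B: (-3)·(1/4) + (7)·(3/4) = 9/2.
C: (0)·(1/4) + (4)·(3/4) = 3.
D: (-5)·(1/4) + (5)·(3/4) = 5/2.
The best pure response is B with expected payoff 9/2.

9/2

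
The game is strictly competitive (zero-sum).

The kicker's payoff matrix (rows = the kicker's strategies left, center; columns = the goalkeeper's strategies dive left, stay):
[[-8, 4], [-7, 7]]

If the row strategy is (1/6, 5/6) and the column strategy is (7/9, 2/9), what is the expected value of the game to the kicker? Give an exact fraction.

Against (7/9, 2/9), each row's expected payoff is left: -16/3; center: -35/9.
Taking the (1/6, 5/6)-weighted average: (1/6)·(-16/3) + (5/6)·(-35/9) = -223/54.

-223/54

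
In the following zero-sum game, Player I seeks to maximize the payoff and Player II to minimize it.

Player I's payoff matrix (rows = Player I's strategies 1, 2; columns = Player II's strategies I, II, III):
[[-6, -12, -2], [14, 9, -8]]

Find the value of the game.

Column I is strictly dominated by II for Player II (it gives Player I more in every row).
The remaining 2×2 game on (1, 2) × (II, III) has no saddle point. Let Player I play 1 with probability p; indifference gives −12p + 9(1−p) = −2p − 8(1−p), so p = 17/27.
Similarly Player II's optimal q on II is 2/9, and the value is -12·(2/9) + (-2)·(7/9) = -38/9.

-38/9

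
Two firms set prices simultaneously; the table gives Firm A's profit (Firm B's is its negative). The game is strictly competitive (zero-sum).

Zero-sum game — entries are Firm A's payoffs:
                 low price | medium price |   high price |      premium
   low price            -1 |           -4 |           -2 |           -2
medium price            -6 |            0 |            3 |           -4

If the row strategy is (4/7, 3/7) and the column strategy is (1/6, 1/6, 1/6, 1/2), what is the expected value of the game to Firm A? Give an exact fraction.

-97/42

Against (1/6, 1/6, 1/6, 1/2), each row's expected payoff is low price: -13/6; medium price: -5/2.
Taking the (4/7, 3/7)-weighted average: (4/7)·(-13/6) + (3/7)·(-5/2) = -97/42.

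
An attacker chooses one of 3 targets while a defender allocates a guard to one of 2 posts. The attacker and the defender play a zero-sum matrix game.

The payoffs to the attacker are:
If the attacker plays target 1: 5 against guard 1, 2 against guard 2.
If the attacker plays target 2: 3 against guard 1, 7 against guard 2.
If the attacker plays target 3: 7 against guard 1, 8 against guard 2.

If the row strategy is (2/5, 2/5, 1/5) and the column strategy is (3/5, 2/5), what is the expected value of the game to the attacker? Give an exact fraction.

Against (3/5, 2/5), each row's expected payoff is target 1: 19/5; target 2: 23/5; target 3: 37/5.
Taking the (2/5, 2/5, 1/5)-weighted average: (2/5)·(19/5) + (2/5)·(23/5) + (1/5)·(37/5) = 121/25.

121/25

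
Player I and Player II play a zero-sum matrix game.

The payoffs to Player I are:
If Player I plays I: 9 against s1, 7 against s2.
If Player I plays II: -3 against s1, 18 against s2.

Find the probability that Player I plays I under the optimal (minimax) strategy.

21/23

Row minima are 7 and -3, so Player I's maximin is 7; column maxima are 9 and 18, so Player II's minimax is 9. These differ, so the equilibrium is in mixed strategies.
Let Player I play I with probability p. Player II is indifferent when 9p − 3(1−p) = 7p + 18(1−p), giving p = 21/23.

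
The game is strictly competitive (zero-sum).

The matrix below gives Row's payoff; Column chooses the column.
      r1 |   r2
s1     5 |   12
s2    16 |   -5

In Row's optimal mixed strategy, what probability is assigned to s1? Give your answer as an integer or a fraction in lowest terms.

3/4

Row minima are 5 and -5, so Row's maximin is 5; column maxima are 16 and 12, so Column's minimax is 12. These differ, so the equilibrium is in mixed strategies.
Let Row play s1 with probability p. Column is indifferent when 5p + 16(1−p) = 12p − 5(1−p), giving p = 3/4.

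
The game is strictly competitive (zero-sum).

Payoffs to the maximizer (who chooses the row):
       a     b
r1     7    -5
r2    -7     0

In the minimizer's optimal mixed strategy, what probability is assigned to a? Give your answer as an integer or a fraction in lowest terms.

Row minima are -5 and -7, so the maximizer's maximin is -5; column maxima are 7 and 0, so the minimizer's minimax is 0. These differ, so the equilibrium is in mixed strategies.
Let the minimizer play a with probability q. The maximizer is indifferent when 7q − 5(1−q) = −7q, giving q = 5/19.

5/19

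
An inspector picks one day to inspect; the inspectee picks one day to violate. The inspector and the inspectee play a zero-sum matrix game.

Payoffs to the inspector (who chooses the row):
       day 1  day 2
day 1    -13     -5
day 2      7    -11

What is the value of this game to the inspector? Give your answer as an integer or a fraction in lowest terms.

-89/13

Row minima are -13 and -11, so the inspector's maximin is -11; column maxima are 7 and -5, so the inspectee's minimax is -5. These differ, so the equilibrium is in mixed strategies.
Let the inspector play day 1 with probability p. The inspectee is indifferent when −13p + 7(1−p) = −5p − 11(1−p), giving p = 9/13.
Let the inspectee play day 1 with probability q. The inspector is indifferent when −13q − 5(1−q) = 7q − 11(1−q), giving q = 3/13.
The value is -13·(3/13) + (-5)·(10/13) = -89/13.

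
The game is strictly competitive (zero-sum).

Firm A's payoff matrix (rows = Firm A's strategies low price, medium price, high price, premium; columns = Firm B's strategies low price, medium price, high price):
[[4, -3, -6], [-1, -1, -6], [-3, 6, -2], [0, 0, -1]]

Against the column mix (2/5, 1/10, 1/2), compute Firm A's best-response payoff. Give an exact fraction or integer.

low price: (4)·(2/5) + (-3)·(1/10) + (-6)·(1/2) = -17/10.
medium price: (-1)·(2/5) + (-1)·(1/10) + (-6)·(1/2) = -7/2.
high price: (-3)·(2/5) + (6)·(1/10) + (-2)·(1/2) = -8/5.
premium: (0)·(2/5) + (0)·(1/10) + (-1)·(1/2) = -1/2.
The best pure response is premium with expected payoff -1/2.

-1/2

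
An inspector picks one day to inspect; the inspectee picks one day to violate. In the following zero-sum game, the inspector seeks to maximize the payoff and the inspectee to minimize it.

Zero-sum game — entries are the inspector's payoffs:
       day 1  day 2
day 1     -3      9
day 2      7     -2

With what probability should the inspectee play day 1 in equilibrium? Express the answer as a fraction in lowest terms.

Row minima are -3 and -2, so the inspector's maximin is -2; column maxima are 7 and 9, so the inspectee's minimax is 7. These differ, so the equilibrium is in mixed strategies.
Let the inspectee play day 1 with probability q. The inspector is indifferent when −3q + 9(1−q) = 7q − 2(1−q), giving q = 11/21.

11/21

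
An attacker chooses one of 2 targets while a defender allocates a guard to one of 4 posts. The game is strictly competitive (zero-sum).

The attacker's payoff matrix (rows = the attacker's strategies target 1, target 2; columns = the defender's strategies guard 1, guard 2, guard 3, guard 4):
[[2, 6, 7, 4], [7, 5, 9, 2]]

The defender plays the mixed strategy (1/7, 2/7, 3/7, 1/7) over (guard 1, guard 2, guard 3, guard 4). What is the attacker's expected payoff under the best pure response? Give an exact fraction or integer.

target 1: (2)·(1/7) + (6)·(2/7) + (7)·(3/7) + (4)·(1/7) = 39/7.
target 2: (7)·(1/7) + (5)·(2/7) + (9)·(3/7) + (2)·(1/7) = 46/7.
The best pure response is target 2 with expected payoff 46/7.

46/7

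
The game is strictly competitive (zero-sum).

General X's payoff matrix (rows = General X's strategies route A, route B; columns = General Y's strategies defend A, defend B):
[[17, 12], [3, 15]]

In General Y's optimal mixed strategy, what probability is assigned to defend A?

3/17

Row minima are 12 and 3, so General X's maximin is 12; column maxima are 17 and 15, so General Y's minimax is 15. These differ, so the equilibrium is in mixed strategies.
Let General Y play defend A with probability q. General X is indifferent when 17q + 12(1−q) = 3q + 15(1−q), giving q = 3/17.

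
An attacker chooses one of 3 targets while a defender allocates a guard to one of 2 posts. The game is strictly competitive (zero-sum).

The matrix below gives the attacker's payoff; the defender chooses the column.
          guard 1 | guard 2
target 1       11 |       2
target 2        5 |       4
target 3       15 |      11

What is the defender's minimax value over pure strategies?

11

The worst case (largest entry) in each column is guard 1: 15, guard 2: 11.
The best (smallest) of these is 11.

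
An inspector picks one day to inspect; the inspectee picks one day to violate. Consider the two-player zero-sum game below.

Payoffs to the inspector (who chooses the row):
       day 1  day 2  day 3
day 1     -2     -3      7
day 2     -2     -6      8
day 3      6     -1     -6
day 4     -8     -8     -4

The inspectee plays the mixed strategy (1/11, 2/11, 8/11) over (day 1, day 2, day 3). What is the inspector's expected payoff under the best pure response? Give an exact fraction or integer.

day 1: (-2)·(1/11) + (-3)·(2/11) + (7)·(8/11) = 48/11.
day 2: (-2)·(1/11) + (-6)·(2/11) + (8)·(8/11) = 50/11.
day 3: (6)·(1/11) + (-1)·(2/11) + (-6)·(8/11) = -4.
day 4: (-8)·(1/11) + (-8)·(2/11) + (-4)·(8/11) = -56/11.
The best pure response is day 2 with expected payoff 50/11.

50/11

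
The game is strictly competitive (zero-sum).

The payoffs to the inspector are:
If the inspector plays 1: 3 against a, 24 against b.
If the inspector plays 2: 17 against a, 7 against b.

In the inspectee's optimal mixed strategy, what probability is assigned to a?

17/31

Row minima are 3 and 7, so the inspector's maximin is 7; column maxima are 17 and 24, so the inspectee's minimax is 17. These differ, so the equilibrium is in mixed strategies.
Let the inspectee play a with probability q. The inspector is indifferent when 3q + 24(1−q) = 17q + 7(1−q), giving q = 17/31.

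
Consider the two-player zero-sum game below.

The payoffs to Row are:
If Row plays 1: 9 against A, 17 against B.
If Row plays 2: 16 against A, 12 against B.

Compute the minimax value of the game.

Row minima are 9 and 12, so Row's maximin is 12; column maxima are 16 and 17, so Column's minimax is 16. These differ, so the equilibrium is in mixed strategies.
Let Row play 1 with probability p. Column is indifferent when 9p + 16(1−p) = 17p + 12(1−p), giving p = 1/3.
Let Column play A with probability q. Row is indifferent when 9q + 17(1−q) = 16q + 12(1−q), giving q = 5/12.
The value is 9·(5/12) + (17)·(7/12) = 41/3.

41/3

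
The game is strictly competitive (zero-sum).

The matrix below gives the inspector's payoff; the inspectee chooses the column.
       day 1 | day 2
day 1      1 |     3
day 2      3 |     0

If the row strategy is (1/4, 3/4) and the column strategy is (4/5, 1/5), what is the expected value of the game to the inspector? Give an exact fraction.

43/20

Against (4/5, 1/5), each row's expected payoff is day 1: 7/5; day 2: 12/5.
Taking the (1/4, 3/4)-weighted average: (1/4)·(7/5) + (3/4)·(12/5) = 43/20.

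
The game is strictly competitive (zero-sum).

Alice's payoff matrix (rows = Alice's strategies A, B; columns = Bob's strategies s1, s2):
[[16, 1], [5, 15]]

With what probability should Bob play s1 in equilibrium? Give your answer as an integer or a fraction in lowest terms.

14/25

Row minima are 1 and 5, so Alice's maximin is 5; column maxima are 16 and 15, so Bob's minimax is 15. These differ, so the equilibrium is in mixed strategies.
Let Bob play s1 with probability q. Alice is indifferent when 16q + (1−q) = 5q + 15(1−q), giving q = 14/25.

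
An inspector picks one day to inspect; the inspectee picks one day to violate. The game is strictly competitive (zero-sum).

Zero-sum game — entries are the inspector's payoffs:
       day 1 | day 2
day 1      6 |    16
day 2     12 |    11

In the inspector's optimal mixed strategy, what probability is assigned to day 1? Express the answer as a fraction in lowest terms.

Row minima are 6 and 11, so the inspector's maximin is 11; column maxima are 12 and 16, so the inspectee's minimax is 12. These differ, so the equilibrium is in mixed strategies.
Let the inspector play day 1 with probability p. The inspectee is indifferent when 6p + 12(1−p) = 16p + 11(1−p), giving p = 1/11.

1/11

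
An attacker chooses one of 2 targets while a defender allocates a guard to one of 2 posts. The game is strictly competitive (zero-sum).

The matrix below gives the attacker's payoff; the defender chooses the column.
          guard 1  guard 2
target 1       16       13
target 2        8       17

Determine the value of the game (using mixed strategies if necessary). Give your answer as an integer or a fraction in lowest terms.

14

Row minima are 13 and 8, so the attacker's maximin is 13; column maxima are 16 and 17, so the defender's minimax is 16. These differ, so the equilibrium is in mixed strategies.
Let the attacker play target 1 with probability p. The defender is indifferent when 16p + 8(1−p) = 13p + 17(1−p), giving p = 3/4.
Let the defender play guard 1 with probability q. The attacker is indifferent when 16q + 13(1−q) = 8q + 17(1−q), giving q = 1/3.
The value is 16·(1/3) + (13)·(2/3) = 14.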